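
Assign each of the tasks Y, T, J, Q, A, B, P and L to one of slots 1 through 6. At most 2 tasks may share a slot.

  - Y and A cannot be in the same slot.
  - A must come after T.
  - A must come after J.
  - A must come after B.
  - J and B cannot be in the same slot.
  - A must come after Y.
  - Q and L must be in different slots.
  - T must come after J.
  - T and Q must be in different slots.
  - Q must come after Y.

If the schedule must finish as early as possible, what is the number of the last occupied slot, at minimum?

The precedence chain requires at least 3 distinct slots.
With at most 2 per slot and 8 tasks, at least 4 slots are needed.
4 works (last occupied slot: 4): for example Y in 1; A in 3; L in 4; T in 2; P in 4; Q in 3; B in 2; J in 1.

4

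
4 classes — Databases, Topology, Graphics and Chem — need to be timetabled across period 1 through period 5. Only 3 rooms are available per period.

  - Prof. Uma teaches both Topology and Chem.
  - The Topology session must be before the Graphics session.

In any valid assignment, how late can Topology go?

Downstream work caps Topology at period 4.
Topology at period 4 is achievable: Topology in period 4, Graphics in period 5, Databases in period 1, Chem in period 1.

period 4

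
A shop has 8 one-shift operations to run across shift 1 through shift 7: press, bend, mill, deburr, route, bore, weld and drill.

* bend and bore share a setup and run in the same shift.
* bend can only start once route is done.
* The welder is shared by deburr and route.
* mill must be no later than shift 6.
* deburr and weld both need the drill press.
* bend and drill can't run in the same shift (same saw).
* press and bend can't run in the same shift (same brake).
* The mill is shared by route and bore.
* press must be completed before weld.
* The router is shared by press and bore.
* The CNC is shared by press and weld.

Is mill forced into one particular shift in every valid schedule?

mill can be shift 1 (e.g. deburr -> shift 3, route -> shift 1, drill -> shift 1, bore -> shift 2, press -> shift 1, bend -> shift 2, weld -> shift 2, mill -> shift 1) or shift 2 (e.g. weld -> shift 2, deburr -> shift 3, drill -> shift 1, bore -> shift 2, press -> shift 1, mill -> shift 2, bend -> shift 2, route -> shift 1).

No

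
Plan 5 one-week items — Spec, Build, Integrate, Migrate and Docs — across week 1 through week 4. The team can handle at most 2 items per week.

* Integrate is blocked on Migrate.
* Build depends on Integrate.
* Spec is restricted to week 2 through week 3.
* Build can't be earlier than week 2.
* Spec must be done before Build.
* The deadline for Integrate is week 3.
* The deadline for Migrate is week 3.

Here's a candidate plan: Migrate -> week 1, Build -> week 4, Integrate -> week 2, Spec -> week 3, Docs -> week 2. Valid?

Valid

The deadline for Integrate is week 3 — holds.
Spec must be done before Build — holds.
Integrate is blocked on Migrate — holds.
Build can't be earlier than week 2 — holds.
The team can handle at most 2 items per week — holds.
Spec is restricted to week 2 through week 3 — holds.
Build depends on Integrate — holds.
The deadline for Migrate is week 3 — holds.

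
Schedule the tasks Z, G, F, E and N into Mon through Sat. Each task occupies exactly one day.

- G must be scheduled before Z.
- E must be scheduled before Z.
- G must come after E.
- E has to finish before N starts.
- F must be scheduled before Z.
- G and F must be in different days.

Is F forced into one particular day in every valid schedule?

No

F can be Mon (e.g. Z -> Wed, G -> Tue, E -> Mon, F -> Mon, N -> Tue) or Tue (e.g. Z in Thu; E in Mon; G in Wed; N in Tue; F in Tue).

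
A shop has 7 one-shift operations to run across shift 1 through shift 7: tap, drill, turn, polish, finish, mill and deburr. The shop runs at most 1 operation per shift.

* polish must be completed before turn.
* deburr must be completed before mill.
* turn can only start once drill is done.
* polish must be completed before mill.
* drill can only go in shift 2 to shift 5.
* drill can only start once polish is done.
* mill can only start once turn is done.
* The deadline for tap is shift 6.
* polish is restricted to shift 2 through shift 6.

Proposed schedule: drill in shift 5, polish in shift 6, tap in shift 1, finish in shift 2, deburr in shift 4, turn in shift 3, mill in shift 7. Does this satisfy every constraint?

No — it violates: polish must be completed before turn

mill can only start once turn is done — holds.
drill can only start once polish is done — violated.
drill can only go in shift 2 to shift 5 — holds.
polish must be completed before mill — holds.
polish is restricted to shift 2 through shift 6 — holds.
deburr must be completed before mill — holds.
polish must be completed before turn — violated.
turn can only start once drill is done — violated.
The shop runs at most 1 operation per shift — holds.
The deadline for tap is shift 6 — holds.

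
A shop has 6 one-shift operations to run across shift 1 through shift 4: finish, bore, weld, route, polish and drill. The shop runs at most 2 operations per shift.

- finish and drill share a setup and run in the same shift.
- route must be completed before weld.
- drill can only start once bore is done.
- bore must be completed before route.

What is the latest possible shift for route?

shift 3

Precedence pushes route to at least shift 2; downstream work caps route at shift 3.
route at shift 3 is achievable: bore -> shift 1; polish -> shift 1; route -> shift 3; weld -> shift 4; finish -> shift 2; drill -> shift 2.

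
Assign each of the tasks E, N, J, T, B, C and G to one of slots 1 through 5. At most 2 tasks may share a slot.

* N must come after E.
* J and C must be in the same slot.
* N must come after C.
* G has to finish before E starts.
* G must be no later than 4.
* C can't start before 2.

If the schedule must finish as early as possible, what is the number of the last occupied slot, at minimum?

The precedence chain requires at least 3 distinct slots.
With at most 2 per slot and 7 tasks, at least 4 slots are needed.
4 works (last occupied slot: 4): for example T in 1; E in 3; C in 2; N in 4; G in 1; B in 3; J in 2.

4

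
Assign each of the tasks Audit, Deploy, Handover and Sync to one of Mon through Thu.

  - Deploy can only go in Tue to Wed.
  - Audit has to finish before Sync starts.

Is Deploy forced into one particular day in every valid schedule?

Deploy can be Tue (e.g. Audit=Mon, Sync=Tue, Handover=Mon, Deploy=Tue) or Wed (e.g. Sync in Tue, Handover in Mon, Audit in Mon, Deploy in Wed).

No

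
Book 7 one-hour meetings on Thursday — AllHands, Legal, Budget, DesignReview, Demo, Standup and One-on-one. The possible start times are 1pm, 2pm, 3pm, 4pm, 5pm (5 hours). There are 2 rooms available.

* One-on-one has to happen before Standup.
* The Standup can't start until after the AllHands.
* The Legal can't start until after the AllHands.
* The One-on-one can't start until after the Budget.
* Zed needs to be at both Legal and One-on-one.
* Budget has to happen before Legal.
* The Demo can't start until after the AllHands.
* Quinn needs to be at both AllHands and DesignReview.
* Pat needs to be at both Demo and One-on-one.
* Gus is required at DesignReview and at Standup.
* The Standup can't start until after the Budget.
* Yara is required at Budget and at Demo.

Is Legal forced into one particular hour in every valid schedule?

No

Legal can be 2pm (e.g. Budget -> 1pm, Legal -> 2pm, One-on-one -> 3pm, DesignReview -> 3pm, Demo -> 2pm, Standup -> 4pm, AllHands -> 1pm) or 3pm (e.g. Legal in 3pm, One-on-one in 2pm, DesignReview in 2pm, AllHands in 1pm, Budget in 1pm, Demo in 4pm, Standup in 3pm).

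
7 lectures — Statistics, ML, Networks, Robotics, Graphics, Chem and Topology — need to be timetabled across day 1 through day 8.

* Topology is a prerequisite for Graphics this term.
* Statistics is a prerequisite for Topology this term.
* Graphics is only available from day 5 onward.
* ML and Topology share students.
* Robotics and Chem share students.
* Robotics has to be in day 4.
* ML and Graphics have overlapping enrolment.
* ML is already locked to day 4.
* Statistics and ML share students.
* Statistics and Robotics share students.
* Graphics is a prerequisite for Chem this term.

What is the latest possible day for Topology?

day 6

Precedence pushes Topology to at least day 2; downstream work caps Topology at day 6.
Topology at day 6 is achievable: ML -> day 4, Chem -> day 8, Robotics -> day 4, Statistics -> day 1, Topology -> day 6, Graphics -> day 7, Networks -> day 1.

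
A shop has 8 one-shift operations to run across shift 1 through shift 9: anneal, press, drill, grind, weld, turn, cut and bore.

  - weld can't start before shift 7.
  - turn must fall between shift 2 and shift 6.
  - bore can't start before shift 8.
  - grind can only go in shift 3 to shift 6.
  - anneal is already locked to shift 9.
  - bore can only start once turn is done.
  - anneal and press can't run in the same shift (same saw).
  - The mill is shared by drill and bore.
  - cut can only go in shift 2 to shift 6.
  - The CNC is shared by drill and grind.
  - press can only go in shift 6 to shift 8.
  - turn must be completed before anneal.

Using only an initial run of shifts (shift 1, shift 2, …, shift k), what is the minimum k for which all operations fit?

The precedence chain requires at least 2 distinct shifts.
anneal can't be placed before shift 9, so the schedule must run through at least shift 9.
9 works (last occupied shift: shift 9): for example cut in shift 2; press in shift 6; turn in shift 2; anneal in shift 9; grind in shift 3; bore in shift 8; drill in shift 1; weld in shift 7.

9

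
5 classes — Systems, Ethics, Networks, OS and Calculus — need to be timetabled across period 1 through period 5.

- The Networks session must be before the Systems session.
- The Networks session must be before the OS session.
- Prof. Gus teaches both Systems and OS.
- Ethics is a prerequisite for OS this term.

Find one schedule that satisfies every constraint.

OS=period 2, Calculus=period 1, Ethics=period 1, Systems=period 3, Networks=period 1

Checking: Networks(period 1) before OS(period 2); Networks(period 1) before Systems(period 3); Ethics(period 1) before OS(period 2); Systems(period 3) != OS(period 2).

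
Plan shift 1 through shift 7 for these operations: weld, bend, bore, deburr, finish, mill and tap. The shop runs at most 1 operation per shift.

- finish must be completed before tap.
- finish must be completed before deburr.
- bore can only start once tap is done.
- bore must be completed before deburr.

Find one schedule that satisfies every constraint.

bore -> shift 3, weld -> shift 5, bend -> shift 6, deburr -> shift 4, finish -> shift 1, mill -> shift 7, tap -> shift 2

Checking: finish(shift 1) before deburr(shift 4); tap(shift 2) before bore(shift 3); bore(shift 3) before deburr(shift 4); finish(shift 1) before tap(shift 2); max 1 per shift (cap 1).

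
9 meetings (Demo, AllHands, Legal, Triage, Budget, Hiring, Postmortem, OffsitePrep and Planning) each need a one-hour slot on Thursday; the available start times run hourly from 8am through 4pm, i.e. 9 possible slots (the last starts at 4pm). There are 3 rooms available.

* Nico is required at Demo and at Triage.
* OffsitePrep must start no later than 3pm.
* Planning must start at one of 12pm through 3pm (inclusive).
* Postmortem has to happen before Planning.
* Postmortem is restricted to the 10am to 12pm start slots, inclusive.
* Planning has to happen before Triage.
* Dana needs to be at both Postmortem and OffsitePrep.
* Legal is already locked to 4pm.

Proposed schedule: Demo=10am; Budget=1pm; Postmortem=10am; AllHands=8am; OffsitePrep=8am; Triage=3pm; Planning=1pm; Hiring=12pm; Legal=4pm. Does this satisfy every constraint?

Postmortem is restricted to the 10am to 12pm start slots, inclusive — holds.
There are 3 rooms available — holds.
Planning must start at one of 12pm through 3pm (inclusive) — holds.
Planning has to happen before Triage — holds.
Dana needs to be at both Postmortem and OffsitePrep — holds.
OffsitePrep must start no later than 3pm — holds.
Legal is already locked to 4pm — holds.
Nico is required at Demo and at Triage — holds.
Postmortem has to happen before Planning — holds.

Yes, all constraints hold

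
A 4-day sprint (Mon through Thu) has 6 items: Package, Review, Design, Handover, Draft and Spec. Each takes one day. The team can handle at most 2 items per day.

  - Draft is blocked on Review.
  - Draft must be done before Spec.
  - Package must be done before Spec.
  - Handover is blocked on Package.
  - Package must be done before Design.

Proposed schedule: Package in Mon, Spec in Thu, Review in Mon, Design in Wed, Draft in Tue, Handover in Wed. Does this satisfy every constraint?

Yes

Draft is blocked on Review — holds.
The team can handle at most 2 items per day — holds.
Handover is blocked on Package — holds.
Draft must be done before Spec — holds.
Package must be done before Spec — holds.
Package must be done before Design — holds.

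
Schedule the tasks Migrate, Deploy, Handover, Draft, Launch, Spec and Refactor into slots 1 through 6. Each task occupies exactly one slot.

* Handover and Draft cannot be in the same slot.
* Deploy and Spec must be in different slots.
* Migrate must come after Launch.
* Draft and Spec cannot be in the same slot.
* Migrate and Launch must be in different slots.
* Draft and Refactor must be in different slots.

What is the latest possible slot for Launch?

Downstream work caps Launch at 5.
Launch at 5 is achievable: Handover in 1, Migrate in 6, Draft in 2, Deploy in 1, Spec in 3, Launch in 5, Refactor in 1.

5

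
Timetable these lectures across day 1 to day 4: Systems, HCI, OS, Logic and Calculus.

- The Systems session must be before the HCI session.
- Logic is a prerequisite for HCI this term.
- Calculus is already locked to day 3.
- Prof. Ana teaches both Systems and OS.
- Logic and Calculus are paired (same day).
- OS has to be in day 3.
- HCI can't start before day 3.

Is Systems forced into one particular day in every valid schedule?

No

Systems can be day 1 (e.g. Calculus=day 3, HCI=day 4, Logic=day 3, Systems=day 1, OS=day 3) or day 2 (e.g. OS in day 3, Logic in day 3, HCI in day 4, Calculus in day 3, Systems in day 2).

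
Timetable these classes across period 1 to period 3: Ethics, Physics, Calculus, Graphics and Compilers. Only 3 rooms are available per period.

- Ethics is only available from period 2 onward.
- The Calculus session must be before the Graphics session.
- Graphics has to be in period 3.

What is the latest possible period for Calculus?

period 2

Downstream work caps Calculus at period 2.
Calculus at period 2 is achievable: Calculus=period 2; Compilers=period 1; Ethics=period 2; Physics=period 1; Graphics=period 3.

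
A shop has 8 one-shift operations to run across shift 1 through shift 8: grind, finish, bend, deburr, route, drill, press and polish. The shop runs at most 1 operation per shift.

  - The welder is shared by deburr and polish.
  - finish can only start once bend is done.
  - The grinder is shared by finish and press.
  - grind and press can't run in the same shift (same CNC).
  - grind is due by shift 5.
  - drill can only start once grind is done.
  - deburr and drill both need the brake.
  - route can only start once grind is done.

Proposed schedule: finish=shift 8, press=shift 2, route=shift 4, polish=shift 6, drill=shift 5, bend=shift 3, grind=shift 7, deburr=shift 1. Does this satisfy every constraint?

Invalid. route can only start once grind is done.

The grinder is shared by finish and press — holds.
deburr and drill both need the brake — holds.
finish can only start once bend is done — holds.
The welder is shared by deburr and polish — holds.
drill can only start once grind is done — violated.
The shop runs at most 1 operation per shift — holds.
route can only start once grind is done — violated.
grind and press can't run in the same shift (same CNC) — holds.
grind is due by shift 5 — violated.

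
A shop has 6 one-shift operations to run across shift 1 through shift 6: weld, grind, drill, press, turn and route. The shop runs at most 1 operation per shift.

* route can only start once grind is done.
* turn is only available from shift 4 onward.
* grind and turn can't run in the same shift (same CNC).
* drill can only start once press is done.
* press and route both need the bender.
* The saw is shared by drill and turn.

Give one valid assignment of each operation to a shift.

grind=shift 1; turn=shift 4; route=shift 5; drill=shift 3; weld=shift 6; press=shift 2

Checking: press(shift 2) before drill(shift 3); grind(shift 1) before route(shift 5); drill(shift 3) != turn(shift 4); press(shift 2) != route(shift 5); grind(shift 1) != turn(shift 4); turn=shift 4 in [shift 4,shift 6]; max 1 per shift (cap 1).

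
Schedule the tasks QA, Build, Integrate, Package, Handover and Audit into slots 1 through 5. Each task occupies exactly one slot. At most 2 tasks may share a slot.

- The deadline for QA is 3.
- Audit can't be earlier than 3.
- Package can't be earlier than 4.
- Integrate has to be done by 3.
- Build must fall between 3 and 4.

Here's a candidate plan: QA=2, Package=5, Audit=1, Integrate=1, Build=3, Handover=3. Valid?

No. Audit can't be earlier than 3 is not satisfied.

At most 2 tasks may share a slot — holds.
Audit can't be earlier than 3 — violated.
The deadline for QA is 3 — holds.
Integrate has to be done by 3 — holds.
Package can't be earlier than 4 — holds.
Build must fall between 3 and 4 — holds.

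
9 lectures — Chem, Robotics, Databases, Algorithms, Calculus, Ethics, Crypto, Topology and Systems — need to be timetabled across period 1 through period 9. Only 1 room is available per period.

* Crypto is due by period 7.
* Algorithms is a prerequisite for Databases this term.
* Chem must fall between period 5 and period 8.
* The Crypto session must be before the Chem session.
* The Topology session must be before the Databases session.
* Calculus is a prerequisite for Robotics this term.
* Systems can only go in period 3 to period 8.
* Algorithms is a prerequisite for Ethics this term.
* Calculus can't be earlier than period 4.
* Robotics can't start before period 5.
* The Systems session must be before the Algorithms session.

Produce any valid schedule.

Chem in period 5, Systems in period 3, Algorithms in period 7, Calculus in period 4, Ethics in period 9, Crypto in period 1, Topology in period 2, Robotics in period 6, Databases in period 8

Checking: Systems(period 3) before Algorithms(period 7); Algorithms(period 7) before Ethics(period 9); Topology(period 2) before Databases(period 8); Calculus(period 4) before Robotics(period 6); Algorithms(period 7) before Databases(period 8); Crypto(period 1) before Chem(period 5); Systems=period 3 in [period 3,period 8]; Calculus=period 4 in [period 4,period 9]; Robotics=period 6 in [period 5,period 9]; Chem=period 5 in [period 5,period 8]; Crypto=period 1 in [period 1,period 7]; max 1 per period (cap 1).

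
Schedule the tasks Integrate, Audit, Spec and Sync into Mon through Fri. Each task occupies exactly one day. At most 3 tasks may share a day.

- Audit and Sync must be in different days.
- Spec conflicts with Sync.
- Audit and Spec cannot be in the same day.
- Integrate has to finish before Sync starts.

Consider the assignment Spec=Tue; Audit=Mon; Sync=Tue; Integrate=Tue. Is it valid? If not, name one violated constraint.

Audit and Sync must be in different days — holds.
At most 3 tasks may share a day — holds.
Spec conflicts with Sync — violated.
Audit and Spec cannot be in the same day — holds.
Integrate has to finish before Sync starts — violated.

No. Spec conflicts with Sync is not satisfied.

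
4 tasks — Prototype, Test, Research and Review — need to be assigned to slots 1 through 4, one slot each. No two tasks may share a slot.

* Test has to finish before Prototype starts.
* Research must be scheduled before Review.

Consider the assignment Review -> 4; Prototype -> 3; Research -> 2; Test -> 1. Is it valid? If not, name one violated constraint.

Yes, all constraints hold

Test has to finish before Prototype starts — holds.
No two tasks may share a slot — holds.
Research must be scheduled before Review — holds.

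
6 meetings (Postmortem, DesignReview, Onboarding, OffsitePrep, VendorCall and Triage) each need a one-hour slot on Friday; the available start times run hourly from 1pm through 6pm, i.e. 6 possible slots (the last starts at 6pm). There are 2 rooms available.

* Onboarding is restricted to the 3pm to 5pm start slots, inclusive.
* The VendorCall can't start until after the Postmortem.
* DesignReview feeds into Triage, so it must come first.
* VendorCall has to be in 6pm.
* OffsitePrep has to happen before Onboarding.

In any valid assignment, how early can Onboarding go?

Onboarding is available from 3pm; Onboarding's own window allows nothing later than 5pm.
Onboarding at 3pm is achievable: OffsitePrep -> 2pm; Onboarding -> 3pm; VendorCall -> 6pm; Postmortem -> 1pm; DesignReview -> 1pm; Triage -> 2pm.

3pm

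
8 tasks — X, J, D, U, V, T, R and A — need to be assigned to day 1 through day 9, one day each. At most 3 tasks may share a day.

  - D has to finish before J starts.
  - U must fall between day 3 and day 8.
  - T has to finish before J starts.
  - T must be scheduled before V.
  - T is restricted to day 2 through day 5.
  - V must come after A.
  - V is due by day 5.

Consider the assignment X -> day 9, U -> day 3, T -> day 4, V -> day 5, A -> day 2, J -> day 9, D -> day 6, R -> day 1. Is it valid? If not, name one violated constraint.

Yes, all constraints hold

T must be scheduled before V — holds.
V must come after A — holds.
U must fall between day 3 and day 8 — holds.
V is due by day 5 — holds.
At most 3 tasks may share a day — holds.
T is restricted to day 2 through day 5 — holds.
T has to finish before J starts — holds.
D has to finish before J starts — holds.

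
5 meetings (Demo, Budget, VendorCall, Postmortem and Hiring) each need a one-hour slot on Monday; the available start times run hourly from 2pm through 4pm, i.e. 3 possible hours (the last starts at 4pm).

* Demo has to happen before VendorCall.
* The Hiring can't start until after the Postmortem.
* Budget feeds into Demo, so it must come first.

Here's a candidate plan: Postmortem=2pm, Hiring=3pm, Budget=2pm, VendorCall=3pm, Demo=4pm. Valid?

No. Demo has to happen before VendorCall is not satisfied.

The Hiring can't start until after the Postmortem — holds.
Budget feeds into Demo, so it must come first — holds.
Demo has to happen before VendorCall — violated.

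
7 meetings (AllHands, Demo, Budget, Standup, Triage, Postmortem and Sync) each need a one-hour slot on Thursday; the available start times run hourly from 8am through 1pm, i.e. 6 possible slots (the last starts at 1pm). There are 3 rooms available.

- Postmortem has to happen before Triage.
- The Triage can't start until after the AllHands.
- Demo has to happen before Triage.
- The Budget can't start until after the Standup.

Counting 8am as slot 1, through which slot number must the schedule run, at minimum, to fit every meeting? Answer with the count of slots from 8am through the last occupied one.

The precedence chain requires at least 2 distinct slots.
With at most 3 per slot and 7 meetings, at least 3 slots are needed.
3 works (last occupied slot: 10am): for example Postmortem -> 8am, Sync -> 9am, Demo -> 8am, Budget -> 10am, Triage -> 9am, AllHands -> 8am, Standup -> 9am.

3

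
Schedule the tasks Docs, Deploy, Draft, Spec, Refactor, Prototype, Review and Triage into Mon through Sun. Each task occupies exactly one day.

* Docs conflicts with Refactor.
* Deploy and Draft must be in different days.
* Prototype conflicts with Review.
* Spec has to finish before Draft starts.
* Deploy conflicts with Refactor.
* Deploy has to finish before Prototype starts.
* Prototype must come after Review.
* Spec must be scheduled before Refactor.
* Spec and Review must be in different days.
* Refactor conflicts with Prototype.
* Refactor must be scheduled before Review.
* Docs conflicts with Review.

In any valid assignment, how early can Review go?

Wed

Precedence pushes Review to at least Wed; downstream work caps Review at Sat.
Review at Wed is achievable: Docs=Mon; Spec=Mon; Prototype=Thu; Triage=Mon; Deploy=Mon; Review=Wed; Draft=Tue; Refactor=Tue.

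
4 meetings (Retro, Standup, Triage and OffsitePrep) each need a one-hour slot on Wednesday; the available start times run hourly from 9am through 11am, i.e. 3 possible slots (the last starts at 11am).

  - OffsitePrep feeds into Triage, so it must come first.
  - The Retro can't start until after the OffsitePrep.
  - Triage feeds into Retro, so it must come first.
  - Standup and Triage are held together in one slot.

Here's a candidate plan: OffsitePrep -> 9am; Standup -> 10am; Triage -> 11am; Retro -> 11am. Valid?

Invalid. Standup and Triage are held together in one slot.

Standup and Triage are held together in one slot — violated.
Triage feeds into Retro, so it must come first — violated.
The Retro can't start until after the OffsitePrep — holds.
OffsitePrep feeds into Triage, so it must come first — holds.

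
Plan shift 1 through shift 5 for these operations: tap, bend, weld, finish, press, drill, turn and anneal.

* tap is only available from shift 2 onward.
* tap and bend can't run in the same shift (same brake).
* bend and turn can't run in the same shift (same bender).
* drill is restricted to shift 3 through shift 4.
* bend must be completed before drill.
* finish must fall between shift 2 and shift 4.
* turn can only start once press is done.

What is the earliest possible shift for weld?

shift 1

weld at shift 1 is achievable: finish=shift 2; drill=shift 3; anneal=shift 1; weld=shift 1; bend=shift 1; tap=shift 2; turn=shift 2; press=shift 1.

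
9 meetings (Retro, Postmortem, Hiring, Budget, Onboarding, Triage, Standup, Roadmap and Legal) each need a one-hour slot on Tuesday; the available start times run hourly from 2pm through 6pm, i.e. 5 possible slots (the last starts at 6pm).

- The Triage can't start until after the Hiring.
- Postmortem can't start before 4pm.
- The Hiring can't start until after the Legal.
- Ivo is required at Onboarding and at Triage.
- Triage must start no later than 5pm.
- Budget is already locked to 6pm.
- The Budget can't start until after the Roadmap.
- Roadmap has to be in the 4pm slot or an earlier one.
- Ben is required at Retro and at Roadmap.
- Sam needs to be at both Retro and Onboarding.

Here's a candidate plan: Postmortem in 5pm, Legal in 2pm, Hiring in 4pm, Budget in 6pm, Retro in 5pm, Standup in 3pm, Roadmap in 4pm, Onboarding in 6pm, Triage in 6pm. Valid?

Ivo is required at Onboarding and at Triage — violated.
Triage must start no later than 5pm — violated.
The Budget can't start until after the Roadmap — holds.
Ben is required at Retro and at Roadmap — holds.
Sam needs to be at both Retro and Onboarding — holds.
The Triage can't start until after the Hiring — holds.
The Hiring can't start until after the Legal — holds.
Postmortem can't start before 4pm — holds.
Budget is already locked to 6pm — holds.
Roadmap has to be in the 4pm slot or an earlier one — holds.

No — it violates: Triage must start no later than 5pm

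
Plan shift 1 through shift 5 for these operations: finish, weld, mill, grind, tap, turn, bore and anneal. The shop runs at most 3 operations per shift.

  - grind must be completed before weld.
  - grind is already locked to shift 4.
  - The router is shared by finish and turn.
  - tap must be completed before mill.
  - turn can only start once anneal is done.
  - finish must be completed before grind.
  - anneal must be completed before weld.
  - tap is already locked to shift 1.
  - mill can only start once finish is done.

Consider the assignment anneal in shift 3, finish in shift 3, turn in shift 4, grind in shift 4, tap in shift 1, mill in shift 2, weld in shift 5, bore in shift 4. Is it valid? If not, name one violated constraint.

Invalid. mill can only start once finish is done.

finish must be completed before grind — holds.
tap must be completed before mill — holds.
grind is already locked to shift 4 — holds.
grind must be completed before weld — holds.
The shop runs at most 3 operations per shift — holds.
tap is already locked to shift 1 — holds.
The router is shared by finish and turn — holds.
anneal must be completed before weld — holds.
turn can only start once anneal is done — holds.
mill can only start once finish is done — violated.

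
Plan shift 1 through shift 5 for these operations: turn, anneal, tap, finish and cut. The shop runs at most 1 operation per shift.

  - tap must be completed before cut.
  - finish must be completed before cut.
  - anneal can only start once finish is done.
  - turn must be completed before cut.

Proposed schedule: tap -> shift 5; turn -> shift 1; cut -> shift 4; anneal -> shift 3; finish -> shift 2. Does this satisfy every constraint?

No. tap must be completed before cut is not satisfied.

tap must be completed before cut — violated.
The shop runs at most 1 operation per shift — holds.
turn must be completed before cut — holds.
anneal can only start once finish is done — holds.
finish must be completed before cut — holds.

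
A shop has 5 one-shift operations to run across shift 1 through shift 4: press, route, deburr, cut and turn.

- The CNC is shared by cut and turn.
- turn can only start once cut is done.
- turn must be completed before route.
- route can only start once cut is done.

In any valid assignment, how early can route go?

Precedence pushes route to at least shift 3.
route at shift 3 is achievable: route in shift 3, press in shift 1, turn in shift 2, deburr in shift 1, cut in shift 1.

shift 3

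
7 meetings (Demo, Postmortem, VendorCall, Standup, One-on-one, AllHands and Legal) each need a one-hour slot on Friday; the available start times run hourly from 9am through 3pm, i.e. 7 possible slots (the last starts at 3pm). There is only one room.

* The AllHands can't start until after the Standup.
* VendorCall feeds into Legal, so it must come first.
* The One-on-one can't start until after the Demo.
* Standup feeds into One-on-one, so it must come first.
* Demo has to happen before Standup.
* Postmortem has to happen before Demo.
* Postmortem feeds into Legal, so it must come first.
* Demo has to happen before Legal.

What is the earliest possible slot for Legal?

12pm

Precedence pushes Legal to at least 11am.
Legal at 12pm is achievable: AllHands -> 3pm, Postmortem -> 9am, Demo -> 10am, Standup -> 1pm, VendorCall -> 11am, One-on-one -> 2pm, Legal -> 12pm.
Nothing earlier works — the capacity limit rule out every slot before 12pm.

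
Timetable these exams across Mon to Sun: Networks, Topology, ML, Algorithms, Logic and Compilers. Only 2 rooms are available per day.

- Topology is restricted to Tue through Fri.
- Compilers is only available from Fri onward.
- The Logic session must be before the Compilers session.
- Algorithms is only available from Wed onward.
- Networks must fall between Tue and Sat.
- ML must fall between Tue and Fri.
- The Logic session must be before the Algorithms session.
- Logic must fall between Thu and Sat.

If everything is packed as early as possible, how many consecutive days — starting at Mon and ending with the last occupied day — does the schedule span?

The precedence chain requires at least 2 distinct days.
With at most 2 per day and 6 exams, at least 3 days are needed.
Compilers can't be placed before Fri — that is day 5 counting from Mon — so the schedule must run through at least 5 days.
5 works (last occupied day: Fri): for example Algorithms in Fri, ML in Wed, Topology in Tue, Networks in Tue, Compilers in Fri, Logic in Thu.

5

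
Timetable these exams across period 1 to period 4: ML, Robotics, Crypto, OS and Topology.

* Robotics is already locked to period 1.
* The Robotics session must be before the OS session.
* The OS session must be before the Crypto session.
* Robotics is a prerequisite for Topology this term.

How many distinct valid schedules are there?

36

Splitting on ML: it can be period 1 (9), period 2 (9), period 3 (9), period 4 (9). Listing each branch's schedules as (Robotics, Crypto, OS, Topology) by period number:
ML=period 1: (1,3,2,2) (1,3,2,3) (1,3,2,4) (1,4,2,2) (1,4,2,3) (1,4,2,4) (1,4,3,2) (1,4,3,3) (1,4,3,4) — 9.
ML=period 2: (1,3,2,2) (1,3,2,3) (1,3,2,4) (1,4,2,2) (1,4,2,3) (1,4,2,4) (1,4,3,2) (1,4,3,3) (1,4,3,4) — 9.
ML=period 3: (1,3,2,2) (1,3,2,3) (1,3,2,4) (1,4,2,2) (1,4,2,3) (1,4,2,4) (1,4,3,2) (1,4,3,3) (1,4,3,4) — 9.
ML=period 4: (1,3,2,2) (1,3,2,3) (1,3,2,4) (1,4,2,2) (1,4,2,3) (1,4,2,4) (1,4,3,2) (1,4,3,3) (1,4,3,4) — 9.
Summing: 9 + 9 + 9 + 9 = 36.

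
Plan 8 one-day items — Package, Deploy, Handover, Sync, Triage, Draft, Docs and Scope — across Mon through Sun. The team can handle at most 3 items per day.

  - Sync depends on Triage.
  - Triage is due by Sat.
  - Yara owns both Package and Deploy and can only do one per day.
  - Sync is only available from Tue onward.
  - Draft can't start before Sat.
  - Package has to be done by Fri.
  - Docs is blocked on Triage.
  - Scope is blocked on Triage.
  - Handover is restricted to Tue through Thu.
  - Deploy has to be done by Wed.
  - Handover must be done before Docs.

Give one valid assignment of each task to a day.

Triage=Mon, Draft=Sat, Sync=Tue, Docs=Wed, Scope=Wed, Package=Tue, Handover=Tue, Deploy=Mon

Checking: Handover(Tue) before Docs(Wed); Triage(Mon) before Sync(Tue); Triage(Mon) before Docs(Wed); Triage(Mon) before Scope(Wed); Package(Tue) != Deploy(Mon); Triage=Mon in [Mon,Sat]; Draft=Sat in [Sat,Sun]; Handover=Tue in [Tue,Thu]; Package=Tue in [Mon,Fri]; Deploy=Mon in [Mon,Wed]; Sync=Tue in [Tue,Sun]; max 3 per day (cap 3).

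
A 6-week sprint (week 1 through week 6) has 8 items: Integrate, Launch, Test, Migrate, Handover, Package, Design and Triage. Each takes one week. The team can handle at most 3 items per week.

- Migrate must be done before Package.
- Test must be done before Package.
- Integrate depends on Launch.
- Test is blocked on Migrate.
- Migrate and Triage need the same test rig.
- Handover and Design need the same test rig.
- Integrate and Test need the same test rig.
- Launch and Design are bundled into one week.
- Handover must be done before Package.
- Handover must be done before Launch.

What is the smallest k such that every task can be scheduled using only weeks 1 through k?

The precedence chain requires at least 3 distinct weeks.
With at most 3 per week and 8 tasks, at least 3 weeks are needed.
3 works (last occupied week: week 3): for example Design -> week 2, Migrate -> week 1, Launch -> week 2, Integrate -> week 3, Handover -> week 1, Test -> week 2, Triage -> week 3, Package -> week 3.

3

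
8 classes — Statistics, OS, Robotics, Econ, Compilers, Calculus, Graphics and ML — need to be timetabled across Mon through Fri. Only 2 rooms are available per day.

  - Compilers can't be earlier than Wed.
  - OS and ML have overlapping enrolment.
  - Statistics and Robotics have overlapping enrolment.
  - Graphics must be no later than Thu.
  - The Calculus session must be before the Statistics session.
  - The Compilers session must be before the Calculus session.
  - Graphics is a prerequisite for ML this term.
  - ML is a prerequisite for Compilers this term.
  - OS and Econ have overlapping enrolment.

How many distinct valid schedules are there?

Splitting on OS: it can be Mon (9), Wed (9), Thu (9), Fri (12). Listing each branch's schedules as (Statistics, Robotics, Econ, Compilers, Calculus, Graphics, ML):
OS=Mon: (Fri,Tue,Wed,Wed,Thu,Mon,Tue) (Fri,Tue,Thu,Wed,Thu,Mon,Tue) (Fri,Tue,Fri,Wed,Thu,Mon,Tue) (Fri,Wed,Tue,Wed,Thu,Mon,Tue) (Fri,Wed,Thu,Wed,Thu,Mon,Tue) (Fri,Wed,Fri,Wed,Thu,Mon,Tue) (Fri,Thu,Tue,Wed,Thu,Mon,Tue) (Fri,Thu,Wed,Wed,Thu,Mon,Tue) (Fri,Thu,Fri,Wed,Thu,Mon,Tue) — 9.
OS=Wed: (Fri,Mon,Tue,Wed,Thu,Mon,Tue) (Fri,Mon,Thu,Wed,Thu,Mon,Tue) (Fri,Mon,Fri,Wed,Thu,Mon,Tue) (Fri,Tue,Mon,Wed,Thu,Mon,Tue) (Fri,Tue,Thu,Wed,Thu,Mon,Tue) (Fri,Tue,Fri,Wed,Thu,Mon,Tue) (Fri,Thu,Mon,Wed,Thu,Mon,Tue) (Fri,Thu,Tue,Wed,Thu,Mon,Tue) (Fri,Thu,Fri,Wed,Thu,Mon,Tue) — 9.
OS=Thu: (Fri,Mon,Tue,Wed,Thu,Mon,Tue) (Fri,Mon,Wed,Wed,Thu,Mon,Tue) (Fri,Mon,Fri,Wed,Thu,Mon,Tue) (Fri,Tue,Mon,Wed,Thu,Mon,Tue) (Fri,Tue,Wed,Wed,Thu,Mon,Tue) (Fri,Tue,Fri,Wed,Thu,Mon,Tue) (Fri,Wed,Mon,Wed,Thu,Mon,Tue) (Fri,Wed,Tue,Wed,Thu,Mon,Tue) (Fri,Wed,Fri,Wed,Thu,Mon,Tue) — 9.
OS=Fri: (Fri,Mon,Tue,Wed,Thu,Mon,Tue) (Fri,Mon,Wed,Wed,Thu,Mon,Tue) (Fri,Mon,Thu,Wed,Thu,Mon,Tue) (Fri,Tue,Mon,Wed,Thu,Mon,Tue) (Fri,Tue,Wed,Wed,Thu,Mon,Tue) (Fri,Tue,Thu,Wed,Thu,Mon,Tue) (Fri,Wed,Mon,Wed,Thu,Mon,Tue) (Fri,Wed,Tue,Wed,Thu,Mon,Tue) (Fri,Wed,Thu,Wed,Thu,Mon,Tue) (Fri,Thu,Mon,Wed,Thu,Mon,Tue) (Fri,Thu,Tue,Wed,Thu,Mon,Tue) (Fri,Thu,Wed,Wed,Thu,Mon,Tue) — 12.
Summing: 9 + 9 + 9 + 12 = 39.

39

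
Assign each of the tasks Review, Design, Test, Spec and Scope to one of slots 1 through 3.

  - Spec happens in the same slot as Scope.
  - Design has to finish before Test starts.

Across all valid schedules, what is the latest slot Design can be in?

2

Downstream work caps Design at 2.
Design at 2 is achievable: Scope -> 1, Test -> 3, Design -> 2, Review -> 1, Spec -> 1.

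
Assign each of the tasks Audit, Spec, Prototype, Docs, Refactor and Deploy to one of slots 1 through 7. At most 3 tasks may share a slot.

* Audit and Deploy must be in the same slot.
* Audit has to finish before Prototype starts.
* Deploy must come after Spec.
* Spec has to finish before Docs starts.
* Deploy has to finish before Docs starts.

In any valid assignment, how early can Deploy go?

Precedence pushes Deploy to at least 2; downstream work caps Deploy at 6.
Deploy at 2 is achievable: Audit -> 2; Docs -> 3; Refactor -> 1; Spec -> 1; Prototype -> 3; Deploy -> 2.

2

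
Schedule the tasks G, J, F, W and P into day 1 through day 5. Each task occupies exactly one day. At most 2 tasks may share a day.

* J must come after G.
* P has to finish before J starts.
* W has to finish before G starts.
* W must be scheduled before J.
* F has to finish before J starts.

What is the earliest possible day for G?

Precedence pushes G to at least day 2; downstream work caps G at day 4.
G at day 2 is achievable: G -> day 2; W -> day 1; P -> day 2; J -> day 3; F -> day 1.

day 2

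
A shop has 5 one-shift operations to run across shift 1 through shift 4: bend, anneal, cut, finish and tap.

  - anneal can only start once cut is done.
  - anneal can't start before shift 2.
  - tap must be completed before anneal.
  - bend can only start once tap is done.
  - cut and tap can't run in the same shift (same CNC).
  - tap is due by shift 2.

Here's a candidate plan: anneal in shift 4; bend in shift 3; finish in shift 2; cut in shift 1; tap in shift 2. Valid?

tap must be completed before anneal — holds.
anneal can't start before shift 2 — holds.
cut and tap can't run in the same shift (same CNC) — holds.
anneal can only start once cut is done — holds.
tap is due by shift 2 — holds.
bend can only start once tap is done — holds.

Yes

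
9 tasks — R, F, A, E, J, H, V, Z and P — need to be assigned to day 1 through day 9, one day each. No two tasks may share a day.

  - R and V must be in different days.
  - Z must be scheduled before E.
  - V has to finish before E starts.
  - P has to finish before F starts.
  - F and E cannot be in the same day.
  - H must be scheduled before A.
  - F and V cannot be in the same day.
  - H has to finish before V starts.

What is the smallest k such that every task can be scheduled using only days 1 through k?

The precedence chain requires at least 3 distinct days.
With at most 1 per day and 9 tasks, at least 9 days are needed.
9 works (last occupied day: day 9): for example J in day 9, H in day 1, E in day 4, A in day 7, P in day 5, Z in day 3, V in day 2, F in day 6, R in day 8.

9 days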